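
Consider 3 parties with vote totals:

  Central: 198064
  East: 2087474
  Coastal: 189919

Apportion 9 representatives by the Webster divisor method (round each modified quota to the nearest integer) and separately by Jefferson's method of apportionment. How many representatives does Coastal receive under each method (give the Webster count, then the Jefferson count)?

1 and 0

Webster: Central 1, East 7, Coastal 1.
Jefferson: Central 0, East 9, Coastal 0.
Coastal gets 1 under Webster and 0 under Jefferson.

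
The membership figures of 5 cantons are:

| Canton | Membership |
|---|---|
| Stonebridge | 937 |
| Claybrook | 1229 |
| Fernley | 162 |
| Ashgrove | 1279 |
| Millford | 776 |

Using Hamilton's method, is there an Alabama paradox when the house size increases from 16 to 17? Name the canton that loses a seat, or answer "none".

Fernley

At 16 seats: Stonebridge 3, Claybrook 4, Fernley 1, Ashgrove 5, Millford 3.
At 17 seats: Stonebridge 4, Claybrook 5, Fernley 0, Ashgrove 5, Millford 3.
Fernley drops from 1 to 0.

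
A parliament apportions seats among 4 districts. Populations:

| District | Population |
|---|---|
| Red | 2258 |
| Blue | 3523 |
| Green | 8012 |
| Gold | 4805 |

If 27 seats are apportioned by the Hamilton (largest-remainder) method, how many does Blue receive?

5

The standard divisor is 18598/27 ≈ 688.815.
Standard quotas: Red 3.2781, Blue 5.1146, Green 11.6316, Gold 6.9758.
Lower quotas: Red 3, Blue 5, Green 11, Gold 6 (sum 25, leaving 2 seats).
Remainders in descending order: Gold 0.9758, Green 0.6316, Red 0.2781, Blue 0.1146.
The surplus seats go to Gold, Green.
Blue receives 5.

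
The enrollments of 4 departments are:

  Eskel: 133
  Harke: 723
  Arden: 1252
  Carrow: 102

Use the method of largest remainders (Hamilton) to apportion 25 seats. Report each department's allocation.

Eskel: 2, Harke: 8, Arden: 14, Carrow: 1

Standard divisor: 2210 ÷ 25 ≈ 88.4.
Standard quotas: Eskel 1.505, Harke 8.179, Arden 14.163, Carrow 1.154.
Lower quotas: Eskel 1, Harke 8, Arden 14, Carrow 1 (sum 24, leaving 1 seat).
Remainders in descending order: Eskel 0.505, Harke 0.179, Arden 0.163, Carrow 0.154.
The surplus seat goes to Eskel.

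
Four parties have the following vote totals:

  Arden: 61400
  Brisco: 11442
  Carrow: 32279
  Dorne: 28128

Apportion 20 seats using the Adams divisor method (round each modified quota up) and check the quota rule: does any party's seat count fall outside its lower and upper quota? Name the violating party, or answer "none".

Standard quotas: Arden 9.216, Brisco 1.717, Carrow 4.845, Dorne 4.222.
Adams allocation: Arden 9, Brisco 2, Carrow 5, Dorne 4.
Every allocation lies between the lower and upper quota.

none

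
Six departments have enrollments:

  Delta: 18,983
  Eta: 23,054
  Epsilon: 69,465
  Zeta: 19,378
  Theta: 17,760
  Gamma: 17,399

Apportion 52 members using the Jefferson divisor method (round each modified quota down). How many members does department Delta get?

6

Standard divisor 166039/52 ≈ 3193.058; standard quotas: Delta 5.945, Eta 7.220, Epsilon 21.755, Zeta 6.069, Theta 5.562, Gamma 5.449.
Rounding down gives 5, 7, 21, 6, 5, 5 = 49 seats, so the divisor must be adjusted.
With modified divisor 3000: modified quotas Delta 6.328, Eta 7.685, Epsilon 23.155, Zeta 6.459, Theta 5.920, Gamma 5.800.
Rounding down: Delta 6, Eta 7, Epsilon 23, Zeta 6, Theta 5, Gamma 5 (total 52).
Delta receives 6.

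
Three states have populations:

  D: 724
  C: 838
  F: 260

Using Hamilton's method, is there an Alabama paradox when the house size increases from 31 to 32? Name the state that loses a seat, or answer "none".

F

At 31 seats: D 12, C 14, F 5.
At 32 seats: D 13, C 15, F 4.
F drops from 5 to 4.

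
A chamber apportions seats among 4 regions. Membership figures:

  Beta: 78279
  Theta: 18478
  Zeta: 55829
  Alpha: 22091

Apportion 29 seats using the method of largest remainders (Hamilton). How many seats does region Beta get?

13

The standard divisor is 174677/29 ≈ 6023.345.
Standard quotas: Beta 12.9959, Theta 3.0677, Zeta 9.2688, Alpha 3.6676.
Lower quotas: Beta 12, Theta 3, Zeta 9, Alpha 3 (sum 27, leaving 2 seats).
Remainders in descending order: Beta 0.9959, Alpha 0.6676, Zeta 0.2688, Theta 0.0677.
The surplus seats go to Beta, Alpha.
Beta receives 13.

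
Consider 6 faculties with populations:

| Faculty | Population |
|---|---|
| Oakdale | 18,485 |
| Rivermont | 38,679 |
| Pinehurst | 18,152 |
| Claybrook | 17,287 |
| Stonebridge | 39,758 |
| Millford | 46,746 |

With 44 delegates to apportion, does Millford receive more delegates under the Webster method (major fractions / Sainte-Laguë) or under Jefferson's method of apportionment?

Webster: Oakdale 5, Rivermont 10, Pinehurst 4, Claybrook 4, Stonebridge 10, Millford 11.
Jefferson: Oakdale 4, Rivermont 10, Pinehurst 4, Claybrook 4, Stonebridge 10, Millford 12.
Millford gets 11 under Webster and 12 under Jefferson.

Jefferson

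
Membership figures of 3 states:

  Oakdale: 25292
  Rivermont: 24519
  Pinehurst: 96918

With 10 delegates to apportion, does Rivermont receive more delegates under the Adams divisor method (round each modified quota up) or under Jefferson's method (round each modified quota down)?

Adams

Adams: Oakdale 2, Rivermont 2, Pinehurst 6.
Jefferson: Oakdale 2, Rivermont 1, Pinehurst 7.
Rivermont gets 2 under Adams and 1 under Jefferson.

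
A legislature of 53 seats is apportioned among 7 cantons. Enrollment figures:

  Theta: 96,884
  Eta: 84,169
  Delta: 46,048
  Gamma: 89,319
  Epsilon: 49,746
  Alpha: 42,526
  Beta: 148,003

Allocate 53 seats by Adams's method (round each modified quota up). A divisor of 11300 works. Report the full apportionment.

With modified divisor 11300: modified quotas Theta 8.574, Eta 7.449, Delta 4.075, Gamma 7.904, Epsilon 4.402, Alpha 3.763, Beta 13.098.
Rounding up: Theta 9, Eta 8, Delta 5, Gamma 8, Epsilon 5, Alpha 4, Beta 14 (total 53).

Theta 9; Eta 8; Delta 5; Gamma 8; Epsilon 5; Alpha 4; Beta 14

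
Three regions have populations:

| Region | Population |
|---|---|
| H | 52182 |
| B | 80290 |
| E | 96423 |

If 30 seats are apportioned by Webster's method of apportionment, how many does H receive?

7

Standard divisor 228895/30 ≈ 7629.833; standard quotas: H 6.839, B 10.523, E 12.638.
Rounding to the nearest integer gives 7, 11, 13 = 31 seats, so the divisor must be adjusted.
With modified divisor 7700: modified quotas H 6.777, B 10.427, E 12.522.
Rounding to the nearest integer: H 7, B 10, E 13 (total 30).
H receives 7.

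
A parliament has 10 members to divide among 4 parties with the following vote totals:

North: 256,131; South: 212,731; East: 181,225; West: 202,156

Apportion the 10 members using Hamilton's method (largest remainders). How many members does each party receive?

North 3, South 3, East 2, West 2

Standard divisor: 852243 ÷ 10 ≈ 85224.3.
Standard quotas: North 3.0054, South 2.4961, East 2.1264, West 2.3720.
Lower quotas: North 3, South 2, East 2, West 2 (sum 9, leaving 1 seat).
Remainders in descending order: South 0.4961, West 0.3720, East 0.1264, North 0.0054.
Largest remainder: South receives the extra seat.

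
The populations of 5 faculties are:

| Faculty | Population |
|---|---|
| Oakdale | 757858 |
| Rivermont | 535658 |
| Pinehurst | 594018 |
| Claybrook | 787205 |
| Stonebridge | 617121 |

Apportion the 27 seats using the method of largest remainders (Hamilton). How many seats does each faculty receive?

Oakdale 6, Rivermont 4, Pinehurst 5, Claybrook 7, Stonebridge 5

Total 3291860; standard divisor 3291860/27 ≈ 121920.741.
Standard quotas: Oakdale 6.2160, Rivermont 4.3935, Pinehurst 4.8722, Claybrook 6.4567, Stonebridge 5.0617.
Lower quotas: Oakdale 6, Rivermont 4, Pinehurst 4, Claybrook 6, Stonebridge 5 (sum 25, leaving 2 seats).
Remainders in descending order: Pinehurst 0.8722, Claybrook 0.4567, Rivermont 0.3935, Oakdale 0.2160, Stonebridge 0.0617.
Largest remainders: Pinehurst, Claybrook receive the extra seats.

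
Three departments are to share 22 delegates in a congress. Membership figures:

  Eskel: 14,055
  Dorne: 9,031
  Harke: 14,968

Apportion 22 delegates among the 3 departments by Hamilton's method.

The standard divisor is 38054/22 ≈ 1729.727.
Standard quotas: Eskel 8.1256, Dorne 5.2211, Harke 8.6534.
Lower quotas: Eskel 8, Dorne 5, Harke 8 (sum 21, leaving 1 seat).
Remainders in descending order: Harke 0.6534, Dorne 0.2211, Eskel 0.1256.
The surplus seat goes to Harke.

Eskel 8, Dorne 5, Harke 9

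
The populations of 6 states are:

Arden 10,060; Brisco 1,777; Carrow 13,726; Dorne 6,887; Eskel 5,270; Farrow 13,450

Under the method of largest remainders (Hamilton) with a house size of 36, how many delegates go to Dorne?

Total 51170; standard divisor 51170/36 ≈ 1421.389.
Standard quotas: Arden 7.0776, Brisco 1.2502, Carrow 9.6568, Dorne 4.8453, Eskel 3.7076, Farrow 9.4626.
Lower quotas: Arden 7, Brisco 1, Carrow 9, Dorne 4, Eskel 3, Farrow 9 (sum 33, leaving 3 seats).
Remainders in descending order: Dorne 0.8453, Eskel 0.7076, Carrow 0.6568, Farrow 0.4626, Brisco 0.2502, Arden 0.0776.
The surplus seats go to Dorne, Eskel, Carrow.
Dorne receives 5.

5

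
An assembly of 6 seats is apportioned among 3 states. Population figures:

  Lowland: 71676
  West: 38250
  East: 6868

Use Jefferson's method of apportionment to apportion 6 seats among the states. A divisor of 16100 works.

With modified divisor 16100: modified quotas Lowland 4.452, West 2.376, East 0.427.
Rounding down: Lowland 4, West 2, East 0 (total 6).

Lowland=4; West=2; East=0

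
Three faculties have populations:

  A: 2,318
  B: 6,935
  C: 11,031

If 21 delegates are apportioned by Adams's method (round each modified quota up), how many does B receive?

7

Standard divisor 20284/21 ≈ 965.905; standard quotas: A 2.400, B 7.180, C 11.420.
Rounding up gives 3, 8, 12 = 23 seats, so the divisor must be adjusted.
With modified divisor 1100: modified quotas A 2.107, B 6.305, C 10.028.
Rounding up: A 3, B 7, C 11 (total 21).
B receives 7.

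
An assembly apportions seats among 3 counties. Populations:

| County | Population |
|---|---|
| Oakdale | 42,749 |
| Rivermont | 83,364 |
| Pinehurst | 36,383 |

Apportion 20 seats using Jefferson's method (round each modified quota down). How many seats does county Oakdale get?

5

Standard divisor 162496/20 ≈ 8124.8; standard quotas: Oakdale 5.262, Rivermont 10.260, Pinehurst 4.478.
Rounding down gives 5, 10, 4 = 19 seats, so the divisor must be adjusted.
With modified divisor 7400: modified quotas Oakdale 5.777, Rivermont 11.265, Pinehurst 4.917.
Rounding down: Oakdale 5, Rivermont 11, Pinehurst 4 (total 20).
Oakdale receives 5.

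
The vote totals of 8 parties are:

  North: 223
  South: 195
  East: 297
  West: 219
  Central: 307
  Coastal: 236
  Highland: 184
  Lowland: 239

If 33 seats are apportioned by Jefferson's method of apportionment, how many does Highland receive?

Standard divisor 1900/33 ≈ 57.576; standard quotas: North 3.873, South 3.387, East 5.158, West 3.804, Central 5.332, Coastal 4.099, Highland 3.196, Lowland 4.151.
Rounding down gives 3, 3, 5, 3, 5, 4, 3, 4 = 30 seats, so the divisor must be adjusted.
With modified divisor 50: modified quotas North 4.460, South 3.900, East 5.940, West 4.380, Central 6.140, Coastal 4.720, Highland 3.680, Lowland 4.780.
Rounding down: North 4, South 3, East 5, West 4, Central 6, Coastal 4, Highland 3, Lowland 4 (total 33).
Highland receives 3.

3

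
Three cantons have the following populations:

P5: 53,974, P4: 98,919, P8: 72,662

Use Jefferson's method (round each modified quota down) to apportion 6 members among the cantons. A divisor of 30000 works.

With modified divisor 30000: modified quotas P5 1.799, P4 3.297, P8 2.422.
Rounding down: P5 1, P4 3, P8 2 (total 6).

P5: 1, P4: 3, P8: 2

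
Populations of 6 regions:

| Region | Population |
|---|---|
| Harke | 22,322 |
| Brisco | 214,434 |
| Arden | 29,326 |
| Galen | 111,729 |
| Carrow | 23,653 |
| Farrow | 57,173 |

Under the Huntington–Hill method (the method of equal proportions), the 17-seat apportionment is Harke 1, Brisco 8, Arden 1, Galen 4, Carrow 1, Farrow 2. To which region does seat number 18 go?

Brisco

Priority for the next seat is population ÷ (√(s·(s+1))).
Priorities: Harke 15784.038, Brisco 25271.289, Arden 20736.613, Galen 24983.364, Carrow 16725.197, Farrow 23340.780.
Highest priority: Brisco.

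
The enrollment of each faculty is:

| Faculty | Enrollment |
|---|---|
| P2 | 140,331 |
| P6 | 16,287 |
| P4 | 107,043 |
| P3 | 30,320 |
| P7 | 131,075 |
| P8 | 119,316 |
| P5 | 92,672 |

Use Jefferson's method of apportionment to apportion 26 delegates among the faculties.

Standard divisor 637044/26 ≈ 24501.692; standard quotas: P2 5.727, P6 0.665, P4 4.369, P3 1.237, P7 5.350, P8 4.870, P5 3.782.
Rounding down gives 5, 0, 4, 1, 5, 4, 3 = 22 seats, so the divisor must be adjusted.
With modified divisor 21600: modified quotas P2 6.497, P6 0.754, P4 4.956, P3 1.404, P7 6.068, P8 5.524, P5 4.290.
Rounding down: P2 6, P6 0, P4 4, P3 1, P7 6, P8 5, P5 4 (total 26).

P2=6, P6=0, P4=4, P3=1, P7=6, P8=5, P5=4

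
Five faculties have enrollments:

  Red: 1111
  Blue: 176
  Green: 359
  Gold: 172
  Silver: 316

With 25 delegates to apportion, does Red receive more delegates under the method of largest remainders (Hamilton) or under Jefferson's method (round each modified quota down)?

Hamilton: Red 13, Blue 2, Green 4, Gold 2, Silver 4.
Jefferson: Red 14, Blue 2, Green 4, Gold 2, Silver 3.
Red gets 13 under Hamilton and 14 under Jefferson.

Jefferson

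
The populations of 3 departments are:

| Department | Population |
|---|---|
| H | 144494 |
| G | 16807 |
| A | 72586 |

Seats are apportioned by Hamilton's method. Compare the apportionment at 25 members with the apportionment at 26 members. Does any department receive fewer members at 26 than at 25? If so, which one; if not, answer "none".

At 25 seats: H 15, G 2, A 8.
At 26 seats: H 16, G 2, A 8.
No department's allocation decreased.

none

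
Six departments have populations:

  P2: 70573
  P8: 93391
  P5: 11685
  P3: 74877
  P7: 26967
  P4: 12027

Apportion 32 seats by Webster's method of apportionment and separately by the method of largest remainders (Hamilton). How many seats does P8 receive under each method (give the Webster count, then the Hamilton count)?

11 and 10

Webster: P2 8, P8 11, P5 1, P3 8, P7 3, P4 1.
Hamilton: P2 8, P8 10, P5 1, P3 8, P7 3, P4 2.
P8 gets 11 under Webster and 10 under Hamilton.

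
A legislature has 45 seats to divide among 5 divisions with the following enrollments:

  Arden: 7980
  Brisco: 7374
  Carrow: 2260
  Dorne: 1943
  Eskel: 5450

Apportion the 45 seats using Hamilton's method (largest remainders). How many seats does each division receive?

Arden 14; Brisco 13; Carrow 4; Dorne 4; Eskel 10

Standard divisor: 25007 ÷ 45 ≈ 555.711.
Standard quotas: Arden 14.3600, Brisco 13.2695, Carrow 4.0669, Dorne 3.4964, Eskel 9.8073.
Lower quotas: Arden 14, Brisco 13, Carrow 4, Dorne 3, Eskel 9 (sum 43, leaving 2 seats).
Remainders in descending order: Eskel 0.8073, Dorne 0.4964, Arden 0.3600, Brisco 0.2695, Carrow 0.0669.
Largest remainders: Eskel, Dorne receive the extra seats.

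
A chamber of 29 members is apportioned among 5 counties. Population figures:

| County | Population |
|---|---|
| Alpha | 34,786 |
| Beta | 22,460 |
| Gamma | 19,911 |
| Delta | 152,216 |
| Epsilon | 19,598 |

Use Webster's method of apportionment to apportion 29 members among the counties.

Alpha=4, Beta=3, Gamma=2, Delta=18, Epsilon=2

Standard divisor 248971/29 ≈ 8585.207; standard quotas: Alpha 4.052, Beta 2.616, Gamma 2.319, Delta 17.730, Epsilon 2.283.
Rounding to the nearest integer gives Alpha 4, Beta 3, Gamma 2, Delta 18, Epsilon 2 — total 29, matching the house size, so no adjustment is needed.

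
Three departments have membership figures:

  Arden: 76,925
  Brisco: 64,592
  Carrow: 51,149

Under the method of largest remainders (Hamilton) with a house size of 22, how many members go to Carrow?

The standard divisor is 192666/22 ≈ 8757.545.
Standard quotas: Arden 8.7839, Brisco 7.3756, Carrow 5.8406.
Lower quotas: Arden 8, Brisco 7, Carrow 5 (sum 20, leaving 2 seats).
Remainders in descending order: Carrow 0.8406, Arden 0.7839, Brisco 0.3756.
Largest remainders: Carrow, Arden receive the extra seats.
Carrow receives 6.

6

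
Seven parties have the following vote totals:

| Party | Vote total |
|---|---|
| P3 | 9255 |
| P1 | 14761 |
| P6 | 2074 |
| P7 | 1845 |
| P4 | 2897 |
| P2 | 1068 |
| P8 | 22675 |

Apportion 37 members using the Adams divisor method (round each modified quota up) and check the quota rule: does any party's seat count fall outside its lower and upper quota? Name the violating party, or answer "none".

P8

Standard quotas: P3 6.275, P1 10.007, P6 1.406, P7 1.251, P4 1.964, P2 0.724, P8 15.373.
Adams allocation: P3 6, P1 10, P6 2, P7 2, P4 2, P2 1, P8 14.
P8 has quota 15.373 (lower 15, upper 16) but receives 14 — outside the quota interval.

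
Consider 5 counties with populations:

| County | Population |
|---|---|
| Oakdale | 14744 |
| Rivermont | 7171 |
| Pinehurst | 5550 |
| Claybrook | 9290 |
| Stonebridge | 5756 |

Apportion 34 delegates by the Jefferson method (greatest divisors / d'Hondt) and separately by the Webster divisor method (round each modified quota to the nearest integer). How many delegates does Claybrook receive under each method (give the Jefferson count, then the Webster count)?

Jefferson: Oakdale 12, Rivermont 6, Pinehurst 4, Claybrook 8, Stonebridge 4.
Webster: Oakdale 12, Rivermont 6, Pinehurst 4, Claybrook 7, Stonebridge 5.
Claybrook gets 8 under Jefferson and 7 under Webster.

8 and 7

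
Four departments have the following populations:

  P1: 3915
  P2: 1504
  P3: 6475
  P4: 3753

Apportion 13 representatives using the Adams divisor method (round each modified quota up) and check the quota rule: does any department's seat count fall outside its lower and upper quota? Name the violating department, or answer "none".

none

Standard quotas: P1 3.253, P2 1.250, P3 5.380, P4 3.118.
Adams allocation: P1 3, P2 2, P3 5, P4 3.
Every allocation lies between the lower and upper quota.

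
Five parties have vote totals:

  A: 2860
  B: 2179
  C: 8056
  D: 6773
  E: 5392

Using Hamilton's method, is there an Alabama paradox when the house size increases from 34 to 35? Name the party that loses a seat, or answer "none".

none

At 34 seats: A 4, B 3, C 11, D 9, E 7.
At 35 seats: A 4, B 3, C 11, D 9, E 8.
No party's allocation decreased.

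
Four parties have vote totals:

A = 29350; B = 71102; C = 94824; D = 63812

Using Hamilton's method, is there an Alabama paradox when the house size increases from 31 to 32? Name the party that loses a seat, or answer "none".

At 31 seats: A 4, B 8, C 11, D 8.
At 32 seats: A 3, B 9, C 12, D 8.
A drops from 4 to 3.

A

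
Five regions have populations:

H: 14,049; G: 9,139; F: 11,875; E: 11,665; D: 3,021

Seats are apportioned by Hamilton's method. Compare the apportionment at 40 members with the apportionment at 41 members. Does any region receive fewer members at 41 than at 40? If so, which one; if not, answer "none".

D

At 40 seats: H 11, G 7, F 10, E 9, D 3.
At 41 seats: H 12, G 7, F 10, E 10, D 2.
D drops from 3 to 2.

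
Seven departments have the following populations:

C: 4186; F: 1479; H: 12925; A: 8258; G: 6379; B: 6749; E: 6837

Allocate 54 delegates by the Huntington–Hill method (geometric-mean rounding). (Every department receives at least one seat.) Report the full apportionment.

C=5; F=2; H=15; A=9; G=7; B=8; E=8

With divisor 881: modified quotas C 4.751, F 1.679, H 14.671, A 9.373, G 7.241, B 7.661, E 7.760.
Geometric-mean thresholds: C √(4·5)=4.472, F √(1·2)=1.414, H √(14·15)=14.491, A √(9·10)=9.487, G √(7·8)=7.483, B √(7·8)=7.483, E √(7·8)=7.483.
Each quota rounded against its threshold gives C 5, F 2, H 15, A 9, G 7, B 8, E 8 (total 54).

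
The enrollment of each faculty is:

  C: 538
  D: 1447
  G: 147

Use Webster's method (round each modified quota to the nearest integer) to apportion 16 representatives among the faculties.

C 4; D 11; G 1

Standard divisor 2132/16 ≈ 133.25; standard quotas: C 4.038, D 10.859, G 1.103.
Rounding to the nearest integer gives C 4, D 11, G 1 — total 16, matching the house size, so no adjustment is needed.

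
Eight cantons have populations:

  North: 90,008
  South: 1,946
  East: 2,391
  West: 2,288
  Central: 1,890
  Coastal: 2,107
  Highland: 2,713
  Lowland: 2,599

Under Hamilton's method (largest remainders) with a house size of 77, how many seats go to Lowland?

2

Standard divisor: 105942 ÷ 77 ≈ 1375.87.
Standard quotas: North 65.4190, South 1.4144, East 1.7378, West 1.6629, Central 1.3737, Coastal 1.5314, Highland 1.9718, Lowland 1.8890.
Lower quotas: North 65, South 1, East 1, West 1, Central 1, Coastal 1, Highland 1, Lowland 1 (sum 72, leaving 5 seats).
Remainders in descending order: Highland 0.9718, Lowland 0.8890, East 0.7378, West 0.6629, Coastal 0.5314, North 0.4190, South 0.4144, Central 0.3737.
Largest remainders: Highland, Lowland, East, West, Coastal receive the extra seats.
Lowland receives 2.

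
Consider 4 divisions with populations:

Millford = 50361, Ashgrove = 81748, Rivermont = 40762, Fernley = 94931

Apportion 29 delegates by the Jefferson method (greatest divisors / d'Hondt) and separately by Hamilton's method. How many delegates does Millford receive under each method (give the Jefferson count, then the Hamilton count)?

Jefferson: Millford 5, Ashgrove 9, Rivermont 4, Fernley 11.
Hamilton: Millford 6, Ashgrove 9, Rivermont 4, Fernley 10.
Millford gets 5 under Jefferson and 6 under Hamilton.

5 and 6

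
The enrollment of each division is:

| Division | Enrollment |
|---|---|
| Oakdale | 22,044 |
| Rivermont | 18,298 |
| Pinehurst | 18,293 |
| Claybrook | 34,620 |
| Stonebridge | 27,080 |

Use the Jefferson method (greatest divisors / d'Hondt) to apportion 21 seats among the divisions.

Standard divisor 120335/21 ≈ 5730.238; standard quotas: Oakdale 3.847, Rivermont 3.193, Pinehurst 3.192, Claybrook 6.042, Stonebridge 4.726.
Rounding down gives 3, 3, 3, 6, 4 = 19 seats, so the divisor must be adjusted.
With modified divisor 5200: modified quotas Oakdale 4.239, Rivermont 3.519, Pinehurst 3.518, Claybrook 6.658, Stonebridge 5.208.
Rounding down: Oakdale 4, Rivermont 3, Pinehurst 3, Claybrook 6, Stonebridge 5 (total 21).

Oakdale 4; Rivermont 3; Pinehurst 3; Claybrook 6; Stonebridge 5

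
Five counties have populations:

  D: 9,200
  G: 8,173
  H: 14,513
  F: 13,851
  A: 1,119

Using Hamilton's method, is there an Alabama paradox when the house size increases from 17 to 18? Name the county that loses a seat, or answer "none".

At 17 seats: D 3, G 3, H 5, F 5, A 1.
At 18 seats: D 4, G 3, H 6, F 5, A 0.
A drops from 1 to 0.

A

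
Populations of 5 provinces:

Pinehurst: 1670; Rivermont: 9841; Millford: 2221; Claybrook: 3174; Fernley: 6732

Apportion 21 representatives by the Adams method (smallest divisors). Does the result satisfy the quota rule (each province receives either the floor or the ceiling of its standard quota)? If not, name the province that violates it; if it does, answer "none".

Standard quotas: Pinehurst 1.484, Rivermont 8.743, Millford 1.973, Claybrook 2.820, Fernley 5.981.
Adams allocation: Pinehurst 2, Rivermont 8, Millford 2, Claybrook 3, Fernley 6.
Every allocation lies between the lower and upper quota.

none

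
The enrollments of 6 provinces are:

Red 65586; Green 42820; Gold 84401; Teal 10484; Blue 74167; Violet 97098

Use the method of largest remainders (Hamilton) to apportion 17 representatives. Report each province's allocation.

Red 3, Green 2, Gold 4, Teal 1, Blue 3, Violet 4

Total 374556; standard divisor 374556/17 ≈ 22032.706.
Standard quotas: Red 2.9768, Green 1.9435, Gold 3.8307, Teal 0.4758, Blue 3.3662, Violet 4.4070.
Lower quotas: Red 2, Green 1, Gold 3, Teal 0, Blue 3, Violet 4 (sum 13, leaving 4 seats).
Remainders in descending order: Red 0.9768, Green 0.9435, Gold 0.8307, Teal 0.4758, Violet 0.4070, Blue 0.3662.
The surplus seats go to Red, Green, Gold, Teal.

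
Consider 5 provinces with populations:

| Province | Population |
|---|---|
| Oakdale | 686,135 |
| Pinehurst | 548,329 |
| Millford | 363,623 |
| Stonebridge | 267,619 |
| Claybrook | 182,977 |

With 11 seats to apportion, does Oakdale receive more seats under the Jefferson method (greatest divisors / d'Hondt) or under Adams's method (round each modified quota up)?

Jefferson: Oakdale 4, Pinehurst 3, Millford 2, Stonebridge 1, Claybrook 1.
Adams: Oakdale 3, Pinehurst 3, Millford 2, Stonebridge 2, Claybrook 1.
Oakdale gets 4 under Jefferson and 3 under Adams.

Jefferson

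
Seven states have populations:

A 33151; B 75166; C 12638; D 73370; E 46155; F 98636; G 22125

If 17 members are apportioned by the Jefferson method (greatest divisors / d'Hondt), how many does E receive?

Standard divisor 361241/17 ≈ 21249.471; standard quotas: A 1.560, B 3.537, C 0.595, D 3.453, E 2.172, F 4.642, G 1.041.
Rounding down gives 1, 3, 0, 3, 2, 4, 1 = 14 seats, so the divisor must be adjusted.
With modified divisor 17500: modified quotas A 1.894, B 4.295, C 0.722, D 4.193, E 2.637, F 5.636, G 1.264.
Rounding down: A 1, B 4, C 0, D 4, E 2, F 5, G 1 (total 17).
E receives 2.

2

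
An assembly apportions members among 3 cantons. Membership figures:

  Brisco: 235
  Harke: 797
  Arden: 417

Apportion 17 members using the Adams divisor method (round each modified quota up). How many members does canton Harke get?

9

Standard divisor 1449/17 ≈ 85.235; standard quotas: Brisco 2.757, Harke 9.351, Arden 4.892.
Rounding up gives 3, 10, 5 = 18 seats, so the divisor must be adjusted.
With modified divisor 90: modified quotas Brisco 2.611, Harke 8.856, Arden 4.633.
Rounding up: Brisco 3, Harke 9, Arden 5 (total 17).
Harke receives 9.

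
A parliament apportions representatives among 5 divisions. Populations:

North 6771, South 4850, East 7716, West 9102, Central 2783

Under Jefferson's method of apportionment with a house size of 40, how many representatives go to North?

9

Standard divisor 31222/40 ≈ 780.55; standard quotas: North 8.675, South 6.214, East 9.885, West 11.661, Central 3.565.
Rounding down gives 8, 6, 9, 11, 3 = 37 seats, so the divisor must be adjusted.
With modified divisor 730: modified quotas North 9.275, South 6.644, East 10.570, West 12.468, Central 3.812.
Rounding down: North 9, South 6, East 10, West 12, Central 3 (total 40).
North receives 9.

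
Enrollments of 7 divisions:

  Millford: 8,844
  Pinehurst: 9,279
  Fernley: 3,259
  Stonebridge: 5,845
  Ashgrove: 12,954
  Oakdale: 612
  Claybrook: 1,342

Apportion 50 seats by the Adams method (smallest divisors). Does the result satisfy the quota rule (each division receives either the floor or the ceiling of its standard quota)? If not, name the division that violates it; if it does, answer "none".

none

Standard quotas: Millford 10.495, Pinehurst 11.011, Fernley 3.867, Stonebridge 6.936, Ashgrove 15.372, Oakdale 0.726, Claybrook 1.593.
Adams allocation: Millford 10, Pinehurst 11, Fernley 4, Stonebridge 7, Ashgrove 15, Oakdale 1, Claybrook 2.
Every allocation lies between the lower and upper quota.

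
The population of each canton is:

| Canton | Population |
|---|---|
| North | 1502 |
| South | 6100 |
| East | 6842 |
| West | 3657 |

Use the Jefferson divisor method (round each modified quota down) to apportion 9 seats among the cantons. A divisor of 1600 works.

With modified divisor 1600: modified quotas North 0.939, South 3.812, East 4.276, West 2.286.
Rounding down: North 0, South 3, East 4, West 2 (total 9).

North 0, South 3, East 4, West 2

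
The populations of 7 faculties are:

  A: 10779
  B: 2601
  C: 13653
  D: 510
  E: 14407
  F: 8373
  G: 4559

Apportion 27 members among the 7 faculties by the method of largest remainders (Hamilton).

A=6; B=1; C=7; D=0; E=7; F=4; G=2

Standard divisor: 54882 ÷ 27 ≈ 2032.667.
Standard quotas: A 5.3029, B 1.2796, C 6.7168, D 0.2509, E 7.0877, F 4.1192, G 2.2429.
Lower quotas: A 5, B 1, C 6, D 0, E 7, F 4, G 2 (sum 25, leaving 2 seats).
Remainders in descending order: C 0.7168, A 0.3029, B 0.2796, D 0.2509, G 0.2429, F 0.1192, E 0.0877.
Largest remainders: C, A receive the extra seats.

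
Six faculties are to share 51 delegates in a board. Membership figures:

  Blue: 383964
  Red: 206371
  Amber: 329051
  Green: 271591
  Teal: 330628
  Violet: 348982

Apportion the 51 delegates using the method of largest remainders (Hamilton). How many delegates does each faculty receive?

Blue=10; Red=6; Amber=9; Green=7; Teal=9; Violet=10

The standard divisor is 1870587/51 ≈ 36678.176.
Standard quotas: Blue 10.4685, Red 5.6265, Amber 8.9713, Green 7.4047, Teal 9.0143, Violet 9.5147.
Lower quotas: Blue 10, Red 5, Amber 8, Green 7, Teal 9, Violet 9 (sum 48, leaving 3 seats).
Remainders in descending order: Amber 0.9713, Red 0.6265, Violet 0.5147, Blue 0.4685, Green 0.4047, Teal 0.0143.
Largest remainders: Amber, Red, Violet receive the extra seats.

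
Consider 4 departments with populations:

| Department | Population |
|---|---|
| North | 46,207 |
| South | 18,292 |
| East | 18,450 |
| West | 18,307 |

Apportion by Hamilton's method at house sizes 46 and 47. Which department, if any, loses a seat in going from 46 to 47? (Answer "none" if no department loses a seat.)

none

At 46 seats: North 21, South 8, East 9, West 8.
At 47 seats: North 21, South 8, East 9, West 9.
No department's allocation decreased.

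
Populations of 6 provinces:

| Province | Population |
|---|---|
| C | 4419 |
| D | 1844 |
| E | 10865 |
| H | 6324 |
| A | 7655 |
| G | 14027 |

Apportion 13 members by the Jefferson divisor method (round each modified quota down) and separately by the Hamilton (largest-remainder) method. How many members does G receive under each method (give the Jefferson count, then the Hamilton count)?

Jefferson: C 1, D 0, E 3, H 2, A 2, G 5.
Hamilton: C 1, D 1, E 3, H 2, A 2, G 4.
G gets 5 under Jefferson and 4 under Hamilton.

5 and 4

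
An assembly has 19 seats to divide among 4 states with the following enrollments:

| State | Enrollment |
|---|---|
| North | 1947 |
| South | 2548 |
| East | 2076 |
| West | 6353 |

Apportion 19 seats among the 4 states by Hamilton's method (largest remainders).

The standard divisor is 12924/19 ≈ 680.211.
Standard quotas: North 2.8623, South 3.7459, East 3.0520, West 9.3398.
Lower quotas: North 2, South 3, East 3, West 9 (sum 17, leaving 2 seats).
Remainders in descending order: North 0.8623, South 0.7459, West 0.3398, East 0.0520.
The surplus seats go to North, South.

North=3, South=4, East=3, West=9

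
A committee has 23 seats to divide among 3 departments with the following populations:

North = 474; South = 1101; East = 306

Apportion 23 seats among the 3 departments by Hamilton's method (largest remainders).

North 6, South 13, East 4

The standard divisor is 1881/23 ≈ 81.783.
Standard quotas: North 5.796, South 13.463, East 3.742.
Lower quotas: North 5, South 13, East 3 (sum 21, leaving 2 seats).
Remainders in descending order: North 0.796, East 0.742, South 0.463.
Largest remainders: North, East receive the extra seats.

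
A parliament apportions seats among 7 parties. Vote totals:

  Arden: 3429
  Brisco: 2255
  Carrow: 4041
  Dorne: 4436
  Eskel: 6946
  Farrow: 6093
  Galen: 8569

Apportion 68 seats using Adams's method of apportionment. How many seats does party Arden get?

7

Standard divisor 35769/68 ≈ 526.015; standard quotas: Arden 6.519, Brisco 4.287, Carrow 7.682, Dorne 8.433, Eskel 13.205, Farrow 11.583, Galen 16.290.
Rounding up gives 7, 5, 8, 9, 14, 12, 17 = 72 seats, so the divisor must be adjusted.
With modified divisor 560: modified quotas Arden 6.123, Brisco 4.027, Carrow 7.216, Dorne 7.921, Eskel 12.404, Farrow 10.880, Galen 15.302.
Rounding up: Arden 7, Brisco 5, Carrow 8, Dorne 8, Eskel 13, Farrow 11, Galen 16 (total 68).
Arden receives 7.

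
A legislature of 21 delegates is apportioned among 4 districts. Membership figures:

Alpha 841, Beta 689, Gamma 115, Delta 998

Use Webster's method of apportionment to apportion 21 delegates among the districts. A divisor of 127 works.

Alpha 7, Beta 5, Gamma 1, Delta 8

With modified divisor 127: modified quotas Alpha 6.622, Beta 5.425, Gamma 0.906, Delta 7.858.
Rounding to the nearest integer: Alpha 7, Beta 5, Gamma 1, Delta 8 (total 21).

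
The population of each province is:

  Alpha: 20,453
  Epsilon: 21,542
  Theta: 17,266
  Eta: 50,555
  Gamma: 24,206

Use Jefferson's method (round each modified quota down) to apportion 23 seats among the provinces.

Standard divisor 134022/23 ≈ 5827.043; standard quotas: Alpha 3.510, Epsilon 3.697, Theta 2.963, Eta 8.676, Gamma 4.154.
Rounding down gives 3, 3, 2, 8, 4 = 20 seats, so the divisor must be adjusted.
With modified divisor 5200: modified quotas Alpha 3.933, Epsilon 4.143, Theta 3.320, Eta 9.722, Gamma 4.655.
Rounding down: Alpha 3, Epsilon 4, Theta 3, Eta 9, Gamma 4 (total 23).

Alpha 3; Epsilon 4; Theta 3; Eta 9; Gamma 4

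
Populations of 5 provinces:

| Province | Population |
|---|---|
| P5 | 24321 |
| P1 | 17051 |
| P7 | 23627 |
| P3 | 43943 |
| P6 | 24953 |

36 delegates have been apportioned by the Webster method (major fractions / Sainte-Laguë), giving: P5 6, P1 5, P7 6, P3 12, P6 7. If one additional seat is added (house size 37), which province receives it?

Priority for the next seat is population ÷ (current seats + 0.5).
Priorities: P5 3741.692, P1 3100.182, P7 3634.923, P3 3515.440, P6 3327.067.
Highest priority: P5.

P5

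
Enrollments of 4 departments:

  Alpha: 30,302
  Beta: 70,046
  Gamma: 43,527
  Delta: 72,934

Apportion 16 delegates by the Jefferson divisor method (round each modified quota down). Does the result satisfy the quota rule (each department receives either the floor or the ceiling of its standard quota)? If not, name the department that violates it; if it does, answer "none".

Standard quotas: Alpha 2.236, Beta 5.169, Gamma 3.212, Delta 5.382.
Jefferson allocation: Alpha 2, Beta 5, Gamma 3, Delta 6.
Every allocation lies between the lower and upper quota.

none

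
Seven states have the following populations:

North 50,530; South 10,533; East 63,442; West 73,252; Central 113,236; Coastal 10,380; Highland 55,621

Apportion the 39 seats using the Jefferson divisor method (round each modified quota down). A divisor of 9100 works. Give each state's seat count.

North: 5, South: 1, East: 6, West: 8, Central: 12, Coastal: 1, Highland: 6

With modified divisor 9100: modified quotas North 5.553, South 1.157, East 6.972, West 8.050, Central 12.444, Coastal 1.141, Highland 6.112.
Rounding down: North 5, South 1, East 6, West 8, Central 12, Coastal 1, Highland 6 (total 39).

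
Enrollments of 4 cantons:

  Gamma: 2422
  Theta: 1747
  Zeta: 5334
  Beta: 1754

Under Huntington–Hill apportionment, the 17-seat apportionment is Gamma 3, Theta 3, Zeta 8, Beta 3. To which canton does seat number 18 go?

Gamma

Priority for the next seat is population ÷ (√(s·(s+1))).
Priorities: Gamma 699.171, Theta 504.315, Zeta 628.618, Beta 506.336.
Highest priority: Gamma.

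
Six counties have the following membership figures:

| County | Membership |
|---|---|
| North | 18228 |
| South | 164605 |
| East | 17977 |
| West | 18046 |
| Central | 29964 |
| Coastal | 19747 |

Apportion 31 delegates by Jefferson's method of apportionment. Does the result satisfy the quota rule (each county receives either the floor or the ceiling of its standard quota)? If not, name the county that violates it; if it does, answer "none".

Standard quotas: North 2.104, South 19.000, East 2.075, West 2.083, Central 3.459, Coastal 2.279.
Jefferson allocation: North 2, South 20, East 2, West 2, Central 3, Coastal 2.
South has quota 19.000 (lower 18, upper 19) but receives 20 — outside the quota interval.

South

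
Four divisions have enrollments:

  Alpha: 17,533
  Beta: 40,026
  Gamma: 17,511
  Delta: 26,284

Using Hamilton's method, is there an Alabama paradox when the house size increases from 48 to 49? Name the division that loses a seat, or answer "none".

none

At 48 seats: Alpha 8, Beta 19, Gamma 8, Delta 13.
At 49 seats: Alpha 9, Beta 19, Gamma 8, Delta 13.
No division's allocation decreased.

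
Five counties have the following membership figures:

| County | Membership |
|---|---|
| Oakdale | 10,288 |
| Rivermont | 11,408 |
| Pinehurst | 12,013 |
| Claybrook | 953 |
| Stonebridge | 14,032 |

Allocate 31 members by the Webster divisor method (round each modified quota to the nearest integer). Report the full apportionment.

Oakdale: 6; Rivermont: 7; Pinehurst: 8; Claybrook: 1; Stonebridge: 9

Standard divisor 48694/31 ≈ 1570.774; standard quotas: Oakdale 6.550, Rivermont 7.263, Pinehurst 7.648, Claybrook 0.607, Stonebridge 8.933.
Rounding to the nearest integer gives 7, 7, 8, 1, 9 = 32 seats, so the divisor must be adjusted.
With modified divisor 1590: modified quotas Oakdale 6.470, Rivermont 7.175, Pinehurst 7.555, Claybrook 0.599, Stonebridge 8.825.
Rounding to the nearest integer: Oakdale 6, Rivermont 7, Pinehurst 8, Claybrook 1, Stonebridge 9 (total 31).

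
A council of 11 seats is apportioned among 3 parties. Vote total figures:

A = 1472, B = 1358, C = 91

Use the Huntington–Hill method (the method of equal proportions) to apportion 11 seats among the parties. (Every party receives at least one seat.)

With divisor 286: modified quotas A 5.147, B 4.748, C 0.318.
Geometric-mean thresholds: A √(5·6)=5.477, B √(4·5)=4.472, C (min 1).
Each quota rounded against its threshold gives A 5, B 5, C 1 (total 11).

A=5; B=5; C=1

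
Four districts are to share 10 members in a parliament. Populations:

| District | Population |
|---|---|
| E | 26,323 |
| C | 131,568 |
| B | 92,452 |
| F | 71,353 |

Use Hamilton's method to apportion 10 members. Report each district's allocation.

Standard divisor: 321696 ÷ 10 ≈ 32169.6.
Standard quotas: E 0.8183, C 4.0898, B 2.8739, F 2.2180.
Lower quotas: E 0, C 4, B 2, F 2 (sum 8, leaving 2 seats).
Remainders in descending order: B 0.8739, E 0.8183, F 0.2180, C 0.0898.
Largest remainders: B, E receive the extra seats.

E 1, C 4, B 3, F 2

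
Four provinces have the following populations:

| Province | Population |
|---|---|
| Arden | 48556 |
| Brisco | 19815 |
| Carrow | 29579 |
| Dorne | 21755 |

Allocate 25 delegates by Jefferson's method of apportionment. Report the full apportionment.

Arden 11, Brisco 4, Carrow 6, Dorne 4

Standard divisor 119705/25 ≈ 4788.2; standard quotas: Arden 10.141, Brisco 4.138, Carrow 6.177, Dorne 4.543.
Rounding down gives 10, 4, 6, 4 = 24 seats, so the divisor must be adjusted.
With modified divisor 4400: modified quotas Arden 11.035, Brisco 4.503, Carrow 6.723, Dorne 4.944.
Rounding down: Arden 11, Brisco 4, Carrow 6, Dorne 4 (total 25).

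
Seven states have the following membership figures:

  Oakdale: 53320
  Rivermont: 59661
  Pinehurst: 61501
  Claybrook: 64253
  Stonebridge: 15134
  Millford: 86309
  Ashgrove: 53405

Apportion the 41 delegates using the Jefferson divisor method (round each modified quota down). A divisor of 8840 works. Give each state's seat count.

With modified divisor 8840: modified quotas Oakdale 6.032, Rivermont 6.749, Pinehurst 6.957, Claybrook 7.268, Stonebridge 1.712, Millford 9.763, Ashgrove 6.041.
Rounding down: Oakdale 6, Rivermont 6, Pinehurst 6, Claybrook 7, Stonebridge 1, Millford 9, Ashgrove 6 (total 41).

Oakdale 6; Rivermont 6; Pinehurst 6; Claybrook 7; Stonebridge 1; Millford 9; Ashgrove 6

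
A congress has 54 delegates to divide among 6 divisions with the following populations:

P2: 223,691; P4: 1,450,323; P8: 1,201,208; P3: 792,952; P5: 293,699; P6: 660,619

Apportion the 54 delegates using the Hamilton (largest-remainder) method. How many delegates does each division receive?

Standard divisor: 4622492 ÷ 54 ≈ 85601.704.
Standard quotas: P2 2.6132, P4 16.9427, P8 14.0325, P3 9.2633, P5 3.4310, P6 7.7174.
Lower quotas: P2 2, P4 16, P8 14, P3 9, P5 3, P6 7 (sum 51, leaving 3 seats).
Remainders in descending order: P4 0.9427, P6 0.7174, P2 0.6132, P5 0.4310, P3 0.2633, P8 0.0325.
The surplus seats go to P4, P6, P2.

P2 3, P4 17, P8 14, P3 9, P5 3, P6 8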